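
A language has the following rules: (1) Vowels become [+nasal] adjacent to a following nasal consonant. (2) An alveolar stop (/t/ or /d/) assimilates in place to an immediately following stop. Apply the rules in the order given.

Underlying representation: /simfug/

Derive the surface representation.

Rule 1: /i/ before nasal /m/ → [ĩ]
After rule 1: sĩmfug
Rule 2: no segment meets the rule's conditions; no change.

[sĩmfug]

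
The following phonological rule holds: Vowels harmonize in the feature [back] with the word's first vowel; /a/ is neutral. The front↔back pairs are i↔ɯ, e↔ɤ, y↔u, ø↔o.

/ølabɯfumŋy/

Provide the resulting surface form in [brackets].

/ɯ/ harmonizes with /ø/ ([-back]) → [i]
/u/ harmonizes with /ø/ ([-back]) → [y]

[ølabifymŋy]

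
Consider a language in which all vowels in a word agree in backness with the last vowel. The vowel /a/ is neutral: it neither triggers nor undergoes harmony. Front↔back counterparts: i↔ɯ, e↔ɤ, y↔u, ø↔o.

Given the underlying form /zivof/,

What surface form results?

/i/ harmonizes with /o/ ([+back]) → [ɯ]

[zɯvof]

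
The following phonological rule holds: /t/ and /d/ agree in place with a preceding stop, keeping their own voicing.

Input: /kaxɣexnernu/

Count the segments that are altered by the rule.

No segment meets the rule's conditions.

0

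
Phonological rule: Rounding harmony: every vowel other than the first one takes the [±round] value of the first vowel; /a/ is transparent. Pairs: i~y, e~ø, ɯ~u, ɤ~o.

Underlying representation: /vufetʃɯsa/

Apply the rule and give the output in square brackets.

/e/ harmonizes with /u/ ([+round]) → [ø]
/ɯ/ harmonizes with /u/ ([+round]) → [u]

[vuføtʃusa]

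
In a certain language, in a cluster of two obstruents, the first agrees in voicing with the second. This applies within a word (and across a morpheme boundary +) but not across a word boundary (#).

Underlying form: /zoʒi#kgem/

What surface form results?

[zoʒi#ggem]

/k/ before /g/ (voiced) → [g]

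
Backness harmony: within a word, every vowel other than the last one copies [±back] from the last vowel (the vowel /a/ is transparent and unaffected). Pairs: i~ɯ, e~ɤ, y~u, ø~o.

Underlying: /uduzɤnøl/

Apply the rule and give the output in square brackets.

[ydyzenøl]

/u/ harmonizes with /ø/ ([-back]) → [y]
/u/ harmonizes with /ø/ ([-back]) → [y]
/ɤ/ harmonizes with /ø/ ([-back]) → [e]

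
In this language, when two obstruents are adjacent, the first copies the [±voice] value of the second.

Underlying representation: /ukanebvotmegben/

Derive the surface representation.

[ukanebvotmegben]

no segment meets the rule's conditions; no change.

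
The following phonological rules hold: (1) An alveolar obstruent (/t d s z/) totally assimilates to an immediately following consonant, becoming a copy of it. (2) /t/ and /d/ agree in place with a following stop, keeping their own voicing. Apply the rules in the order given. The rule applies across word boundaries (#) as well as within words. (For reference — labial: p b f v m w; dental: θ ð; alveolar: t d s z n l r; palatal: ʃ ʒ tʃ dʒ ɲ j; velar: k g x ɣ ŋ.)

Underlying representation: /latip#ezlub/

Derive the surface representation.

[latip#ellub]

Rule 1: /z/ before /l/ → [l] (total assimilation)
After rule 1: latip#ellub
Rule 2: no segment meets the rule's conditions; no change.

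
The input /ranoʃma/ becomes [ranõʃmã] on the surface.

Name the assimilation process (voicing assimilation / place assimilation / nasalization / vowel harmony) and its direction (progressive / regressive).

/o/→[õ] /a/→[ã].
Each target copies a feature from the preceding segment, so the direction is progressive.

nasalization, progressive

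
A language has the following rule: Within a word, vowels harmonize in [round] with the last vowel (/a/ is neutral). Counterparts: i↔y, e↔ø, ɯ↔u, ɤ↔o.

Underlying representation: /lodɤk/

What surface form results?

[lɤdɤk]

/o/ harmonizes with /ɤ/ ([-round]) → [ɤ]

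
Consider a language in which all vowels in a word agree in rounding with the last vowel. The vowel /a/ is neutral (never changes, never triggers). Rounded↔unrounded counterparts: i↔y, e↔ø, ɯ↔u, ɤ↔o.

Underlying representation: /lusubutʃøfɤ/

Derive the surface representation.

[lɯsɯbɯtʃefɤ]

/u/ harmonizes with /ɤ/ ([-round]) → [ɯ]
/u/ harmonizes with /ɤ/ ([-round]) → [ɯ]
/u/ harmonizes with /ɤ/ ([-round]) → [ɯ]
/ø/ harmonizes with /ɤ/ ([-round]) → [e]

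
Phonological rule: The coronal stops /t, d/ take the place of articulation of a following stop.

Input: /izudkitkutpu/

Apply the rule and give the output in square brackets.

/d/ before /k/ (velar) → [g]
/t/ before /k/ (velar) → [k]
/t/ before /p/ (labial) → [p]

[izugkikkuppu]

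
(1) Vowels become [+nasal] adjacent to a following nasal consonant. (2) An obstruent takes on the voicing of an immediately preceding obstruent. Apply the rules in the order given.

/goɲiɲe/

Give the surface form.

[gõɲĩɲe]

Rule 1: /o/ before nasal /ɲ/ → [õ]
Rule 1: /i/ before nasal /ɲ/ → [ĩ]
After rule 1: gõɲĩɲe
Rule 2: no segment meets the rule's conditions; no change.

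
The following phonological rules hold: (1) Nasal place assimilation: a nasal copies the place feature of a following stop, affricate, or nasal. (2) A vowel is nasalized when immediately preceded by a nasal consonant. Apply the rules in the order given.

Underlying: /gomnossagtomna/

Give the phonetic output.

Rule 1: /m/ before /n/ (alveolar) → [n]
Rule 1: /m/ before /n/ (alveolar) → [n]
After rule 1: gonnossagtonna
Rule 2: /o/ after nasal /n/ → [õ]
Rule 2: /a/ after nasal /n/ → [ã]

[gonnõssagtonnã]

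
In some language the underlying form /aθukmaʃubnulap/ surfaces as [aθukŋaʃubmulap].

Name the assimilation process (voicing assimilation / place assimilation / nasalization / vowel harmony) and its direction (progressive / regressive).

place assimilation, progressive

/m/→[ŋ] /n/→[m].
Each target copies a feature from the preceding segment, so the direction is progressive.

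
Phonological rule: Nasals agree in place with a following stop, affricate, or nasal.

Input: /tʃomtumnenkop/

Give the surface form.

[tʃontunneŋkop]

/m/ before /t/ (alveolar) → [n]
/m/ before /n/ (alveolar) → [n]
/n/ before /k/ (velar) → [ŋ]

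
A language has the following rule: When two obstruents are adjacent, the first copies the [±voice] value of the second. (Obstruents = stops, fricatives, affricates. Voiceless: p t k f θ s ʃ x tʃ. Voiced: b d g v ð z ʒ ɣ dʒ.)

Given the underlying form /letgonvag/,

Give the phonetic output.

/t/ before /g/ (voiced) → [d]

[ledgonvag]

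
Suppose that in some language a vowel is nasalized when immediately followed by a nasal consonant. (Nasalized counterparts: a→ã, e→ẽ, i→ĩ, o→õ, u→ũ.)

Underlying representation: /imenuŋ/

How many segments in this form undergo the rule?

3

/i/ before nasal /m/ → [ĩ]
/e/ before nasal /n/ → [ẽ]
/u/ before nasal /ŋ/ → [ũ]
3 segments change.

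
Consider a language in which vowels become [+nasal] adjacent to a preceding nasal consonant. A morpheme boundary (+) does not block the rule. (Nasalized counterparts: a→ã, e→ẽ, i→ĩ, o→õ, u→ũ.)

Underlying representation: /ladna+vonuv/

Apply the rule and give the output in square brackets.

[ladnã+vonũv]

/a/ after nasal /n/ → [ã]
/u/ after nasal /n/ → [ũ]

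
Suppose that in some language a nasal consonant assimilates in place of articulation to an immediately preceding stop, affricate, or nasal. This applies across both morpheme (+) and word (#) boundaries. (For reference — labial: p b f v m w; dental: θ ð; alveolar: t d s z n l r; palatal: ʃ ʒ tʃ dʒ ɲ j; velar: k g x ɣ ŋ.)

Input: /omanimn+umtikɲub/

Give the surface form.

/n/ after /m/ (labial) → [m]
/ɲ/ after /k/ (velar) → [ŋ]

[omanimm+umtikŋub]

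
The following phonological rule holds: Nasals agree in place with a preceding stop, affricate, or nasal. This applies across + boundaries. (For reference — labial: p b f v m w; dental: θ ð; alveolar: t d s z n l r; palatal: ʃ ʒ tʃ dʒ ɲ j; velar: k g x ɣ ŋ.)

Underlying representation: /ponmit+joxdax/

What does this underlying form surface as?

[ponnit+joxdax]

/m/ after /n/ (alveolar) → [n]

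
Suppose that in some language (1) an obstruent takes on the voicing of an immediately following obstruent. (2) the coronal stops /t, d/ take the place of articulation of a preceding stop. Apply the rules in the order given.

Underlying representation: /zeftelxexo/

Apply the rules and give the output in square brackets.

Rule 1: no segment meets the rule's conditions; no change.
After rule 1: zeftelxexo
Rule 2: no segment meets the rule's conditions; no change.

[zeftelxexo]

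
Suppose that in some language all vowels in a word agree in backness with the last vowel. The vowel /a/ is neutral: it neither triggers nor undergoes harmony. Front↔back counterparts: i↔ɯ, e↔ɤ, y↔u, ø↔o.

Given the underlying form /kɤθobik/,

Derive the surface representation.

[keθøbik]

/ɤ/ harmonizes with /i/ ([-back]) → [e]
/o/ harmonizes with /i/ ([-back]) → [ø]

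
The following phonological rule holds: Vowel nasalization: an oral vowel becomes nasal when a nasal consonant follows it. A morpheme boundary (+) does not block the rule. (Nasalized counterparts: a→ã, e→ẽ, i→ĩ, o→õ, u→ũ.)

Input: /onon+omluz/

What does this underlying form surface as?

[õnõn+õmluz]

/o/ before nasal /n/ → [õ]
/o/ before nasal /n/ → [õ]
/o/ before nasal /m/ → [õ]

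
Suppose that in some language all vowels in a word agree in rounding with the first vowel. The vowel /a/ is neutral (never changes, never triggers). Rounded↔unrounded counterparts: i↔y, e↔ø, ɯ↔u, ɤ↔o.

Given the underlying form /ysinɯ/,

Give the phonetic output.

[ysynu]

/i/ harmonizes with /y/ ([+round]) → [y]
/ɯ/ harmonizes with /y/ ([+round]) → [u]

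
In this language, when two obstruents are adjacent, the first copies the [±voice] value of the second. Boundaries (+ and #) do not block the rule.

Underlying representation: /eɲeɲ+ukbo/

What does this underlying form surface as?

/k/ before /b/ (voiced) → [g]

[eɲeɲ+ugbo]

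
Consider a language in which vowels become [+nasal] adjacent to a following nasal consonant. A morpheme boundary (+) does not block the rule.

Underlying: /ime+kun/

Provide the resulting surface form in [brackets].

/i/ before nasal /m/ → [ĩ]
/u/ before nasal /n/ → [ũ]

[ĩme+kũn]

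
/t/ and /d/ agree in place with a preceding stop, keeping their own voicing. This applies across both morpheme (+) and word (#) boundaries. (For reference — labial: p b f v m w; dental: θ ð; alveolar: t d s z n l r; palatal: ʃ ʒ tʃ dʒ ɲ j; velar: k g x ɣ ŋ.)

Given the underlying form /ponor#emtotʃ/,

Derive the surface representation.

[ponor#emtotʃ]

no segment meets the rule's conditions; no change.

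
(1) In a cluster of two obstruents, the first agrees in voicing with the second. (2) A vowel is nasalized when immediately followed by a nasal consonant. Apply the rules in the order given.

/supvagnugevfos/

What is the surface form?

[subvagnugeffos]

Rule 1: /p/ before /v/ (voiced) → [b]
Rule 1: /v/ before /f/ (voiceless) → [f]
After rule 1: subvagnugeffos
Rule 2: no segment meets the rule's conditions; no change.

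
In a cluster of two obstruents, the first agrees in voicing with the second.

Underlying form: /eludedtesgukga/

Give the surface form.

[eludettezgugga]

/d/ before /t/ (voiceless) → [t]
/s/ before /g/ (voiced) → [z]
/k/ before /g/ (voiced) → [g]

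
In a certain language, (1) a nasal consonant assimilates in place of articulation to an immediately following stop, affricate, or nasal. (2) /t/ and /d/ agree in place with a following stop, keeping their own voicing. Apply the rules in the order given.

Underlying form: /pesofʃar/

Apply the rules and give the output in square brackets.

Rule 1: no segment meets the rule's conditions; no change.
After rule 1: pesofʃar
Rule 2: no segment meets the rule's conditions; no change.

[pesofʃar]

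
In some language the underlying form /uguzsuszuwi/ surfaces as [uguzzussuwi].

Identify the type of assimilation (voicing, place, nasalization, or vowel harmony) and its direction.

/s/→[z] /z/→[s].
Each target copies a feature from the preceding segment, so the direction is progressive.

voicing assimilation, progressive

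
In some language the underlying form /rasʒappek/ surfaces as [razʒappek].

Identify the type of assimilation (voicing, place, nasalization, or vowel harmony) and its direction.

/s/→[z].
Each target copies a feature from the following segment, so the direction is regressive.

voicing assimilation, regressive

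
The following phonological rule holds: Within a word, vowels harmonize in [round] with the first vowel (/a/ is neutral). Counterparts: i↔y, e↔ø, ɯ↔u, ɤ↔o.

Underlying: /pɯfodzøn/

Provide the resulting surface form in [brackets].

[pɯfɤdzen]

/o/ harmonizes with /ɯ/ ([-round]) → [ɤ]
/ø/ harmonizes with /ɯ/ ([-round]) → [e]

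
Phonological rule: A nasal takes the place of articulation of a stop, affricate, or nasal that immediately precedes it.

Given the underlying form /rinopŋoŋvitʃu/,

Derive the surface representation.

[rinopmoŋvitʃu]

/ŋ/ after /p/ (labial) → [m]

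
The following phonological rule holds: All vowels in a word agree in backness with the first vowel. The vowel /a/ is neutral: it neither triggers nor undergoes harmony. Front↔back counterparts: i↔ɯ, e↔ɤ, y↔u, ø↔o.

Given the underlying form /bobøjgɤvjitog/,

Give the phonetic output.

/ø/ harmonizes with /o/ ([+back]) → [o]
/i/ harmonizes with /o/ ([+back]) → [ɯ]

[bobojgɤvjɯtog]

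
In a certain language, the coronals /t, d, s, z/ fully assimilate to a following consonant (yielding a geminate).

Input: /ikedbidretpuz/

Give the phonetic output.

[ikebbirreppuz]

/d/ before /b/ → [b] (total assimilation)
/d/ before /r/ → [r] (total assimilation)
/t/ before /p/ → [p] (total assimilation)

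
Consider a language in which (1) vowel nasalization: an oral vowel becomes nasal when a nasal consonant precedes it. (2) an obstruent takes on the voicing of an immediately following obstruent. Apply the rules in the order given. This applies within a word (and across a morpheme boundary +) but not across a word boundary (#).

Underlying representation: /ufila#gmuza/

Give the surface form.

[ufila#gmũza]

Rule 1: /u/ after nasal /m/ → [ũ]
After rule 1: ufila#gmũza
Rule 2: no segment meets the rule's conditions; no change.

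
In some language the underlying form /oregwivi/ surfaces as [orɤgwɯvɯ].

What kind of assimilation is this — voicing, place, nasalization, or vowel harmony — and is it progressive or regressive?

/e/→[ɤ] /i/→[ɯ] /i/→[ɯ].
Vowels agree with the first vowel, so the harmony is progressive.

vowel harmony, progressive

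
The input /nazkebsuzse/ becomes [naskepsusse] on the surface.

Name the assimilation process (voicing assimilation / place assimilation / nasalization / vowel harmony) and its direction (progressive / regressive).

/z/→[s] /b/→[p] /z/→[s].
Each target copies a feature from the following segment, so the direction is regressive.

voicing assimilation, regressive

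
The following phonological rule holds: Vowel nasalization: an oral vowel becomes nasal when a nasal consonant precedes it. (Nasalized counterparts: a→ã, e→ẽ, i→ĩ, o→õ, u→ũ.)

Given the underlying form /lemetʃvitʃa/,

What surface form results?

[lemẽtʃvitʃa]

/e/ after nasal /m/ → [ẽ]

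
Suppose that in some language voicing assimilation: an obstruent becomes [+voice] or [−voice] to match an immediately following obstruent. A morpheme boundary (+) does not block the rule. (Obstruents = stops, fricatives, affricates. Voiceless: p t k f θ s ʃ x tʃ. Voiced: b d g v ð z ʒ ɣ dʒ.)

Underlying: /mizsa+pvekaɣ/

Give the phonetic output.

[missa+bvekaɣ]

/z/ before /s/ (voiceless) → [s]
/p/ before /v/ (voiced) → [b]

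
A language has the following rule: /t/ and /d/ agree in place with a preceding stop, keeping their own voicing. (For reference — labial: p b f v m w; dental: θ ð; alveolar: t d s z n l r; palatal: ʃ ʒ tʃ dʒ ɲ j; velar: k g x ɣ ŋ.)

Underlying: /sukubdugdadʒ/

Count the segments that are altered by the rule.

/d/ after /b/ (labial) → [b]
/d/ after /g/ (velar) → [g]
2 segments change.

2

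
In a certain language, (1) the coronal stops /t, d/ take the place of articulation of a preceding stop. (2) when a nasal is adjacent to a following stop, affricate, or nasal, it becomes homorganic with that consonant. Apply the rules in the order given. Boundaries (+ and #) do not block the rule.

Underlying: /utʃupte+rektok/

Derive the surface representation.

Rule 1: /t/ after /p/ (labial) → [p]
Rule 1: /t/ after /k/ (velar) → [k]
After rule 1: utʃuppe+rekkok
Rule 2: no segment meets the rule's conditions; no change.

[utʃuppe+rekkok]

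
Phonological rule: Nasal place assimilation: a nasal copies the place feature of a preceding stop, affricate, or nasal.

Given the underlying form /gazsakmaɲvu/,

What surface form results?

/m/ after /k/ (velar) → [ŋ]

[gazsakŋaɲvu]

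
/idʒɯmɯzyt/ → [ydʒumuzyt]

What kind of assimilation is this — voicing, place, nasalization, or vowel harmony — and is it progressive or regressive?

/i/→[y] /ɯ/→[u] /ɯ/→[u].
Vowels agree with the last vowel, so the harmony is regressive.

vowel harmony, regressive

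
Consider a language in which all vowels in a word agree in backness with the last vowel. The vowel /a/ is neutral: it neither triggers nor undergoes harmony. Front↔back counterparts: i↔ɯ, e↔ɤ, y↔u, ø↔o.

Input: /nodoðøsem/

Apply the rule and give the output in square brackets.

/o/ harmonizes with /e/ ([-back]) → [ø]
/o/ harmonizes with /e/ ([-back]) → [ø]

[nødøðøsem]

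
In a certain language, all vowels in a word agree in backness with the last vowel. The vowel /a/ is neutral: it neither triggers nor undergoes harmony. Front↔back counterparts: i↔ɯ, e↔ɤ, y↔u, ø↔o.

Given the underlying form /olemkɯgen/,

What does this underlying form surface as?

[ølemkigen]

/o/ harmonizes with /e/ ([-back]) → [ø]
/ɯ/ harmonizes with /e/ ([-back]) → [i]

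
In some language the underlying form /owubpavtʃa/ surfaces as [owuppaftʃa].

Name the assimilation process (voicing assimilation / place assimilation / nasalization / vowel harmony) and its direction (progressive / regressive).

voicing assimilation, regressive

/b/→[p] /v/→[f].
Each target copies a feature from the following segment, so the direction is regressive.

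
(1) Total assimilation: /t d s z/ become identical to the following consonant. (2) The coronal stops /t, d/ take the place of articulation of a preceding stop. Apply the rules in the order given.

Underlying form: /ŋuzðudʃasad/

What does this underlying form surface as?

[ŋuððuʃʃasad]

Rule 1: /z/ before /ð/ → [ð] (total assimilation)
Rule 1: /d/ before /ʃ/ → [ʃ] (total assimilation)
After rule 1: ŋuððuʃʃasad
Rule 2: no segment meets the rule's conditions; no change.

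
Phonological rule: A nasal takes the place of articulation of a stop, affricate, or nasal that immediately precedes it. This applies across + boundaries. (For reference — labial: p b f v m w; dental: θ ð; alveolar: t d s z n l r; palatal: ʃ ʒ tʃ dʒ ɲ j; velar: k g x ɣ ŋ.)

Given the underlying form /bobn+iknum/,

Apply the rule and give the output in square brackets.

/n/ after /b/ (labial) → [m]
/n/ after /k/ (velar) → [ŋ]

[bobm+ikŋum]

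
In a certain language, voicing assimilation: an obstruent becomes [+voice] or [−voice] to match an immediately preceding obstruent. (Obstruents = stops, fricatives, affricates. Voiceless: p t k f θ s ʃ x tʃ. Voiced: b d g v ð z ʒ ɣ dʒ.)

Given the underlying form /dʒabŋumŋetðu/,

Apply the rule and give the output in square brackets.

/ð/ after /t/ (voiceless) → [θ]

[dʒabŋumŋetθu]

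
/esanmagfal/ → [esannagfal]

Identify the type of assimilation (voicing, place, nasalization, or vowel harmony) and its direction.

/m/→[n].
Each target copies a feature from the preceding segment, so the direction is progressive.

place assimilation, progressive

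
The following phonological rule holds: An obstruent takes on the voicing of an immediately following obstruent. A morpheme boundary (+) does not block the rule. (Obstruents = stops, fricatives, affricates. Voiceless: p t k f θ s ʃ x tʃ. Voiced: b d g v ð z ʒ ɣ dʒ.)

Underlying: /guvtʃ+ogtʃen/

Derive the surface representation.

[guftʃ+oktʃen]

/v/ before /tʃ/ (voiceless) → [f]
/g/ before /tʃ/ (voiceless) → [k]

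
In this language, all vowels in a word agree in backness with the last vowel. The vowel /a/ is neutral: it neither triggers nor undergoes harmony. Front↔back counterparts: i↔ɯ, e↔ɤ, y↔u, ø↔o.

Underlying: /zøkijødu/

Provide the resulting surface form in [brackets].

[zokɯjodu]

/ø/ harmonizes with /u/ ([+back]) → [o]
/i/ harmonizes with /u/ ([+back]) → [ɯ]
/ø/ harmonizes with /u/ ([+back]) → [o]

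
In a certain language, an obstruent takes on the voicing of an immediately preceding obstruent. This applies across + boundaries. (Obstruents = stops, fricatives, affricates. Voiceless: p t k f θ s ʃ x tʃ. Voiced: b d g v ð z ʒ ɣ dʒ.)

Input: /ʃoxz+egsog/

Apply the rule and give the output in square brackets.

/z/ after /x/ (voiceless) → [s]
/s/ after /g/ (voiced) → [z]

[ʃoxs+egzog]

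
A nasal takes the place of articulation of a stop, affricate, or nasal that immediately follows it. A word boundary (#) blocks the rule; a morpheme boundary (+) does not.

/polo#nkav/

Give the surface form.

/n/ before /k/ (velar) → [ŋ]

[polo#ŋkav]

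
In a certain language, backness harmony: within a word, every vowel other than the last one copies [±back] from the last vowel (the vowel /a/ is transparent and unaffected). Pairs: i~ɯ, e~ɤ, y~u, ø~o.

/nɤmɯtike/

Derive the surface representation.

/ɤ/ harmonizes with /e/ ([-back]) → [e]
/ɯ/ harmonizes with /e/ ([-back]) → [i]

[nemitike]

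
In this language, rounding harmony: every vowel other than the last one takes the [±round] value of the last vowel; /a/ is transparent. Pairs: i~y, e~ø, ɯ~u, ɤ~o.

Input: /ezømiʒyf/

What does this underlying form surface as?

[øzømyʒyf]

/e/ harmonizes with /y/ ([+round]) → [ø]
/i/ harmonizes with /y/ ([+round]) → [y]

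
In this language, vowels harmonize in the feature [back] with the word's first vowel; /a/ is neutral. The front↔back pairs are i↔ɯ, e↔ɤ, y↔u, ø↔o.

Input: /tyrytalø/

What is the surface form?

no segment meets the rule's conditions; no change.

[tyrytalø]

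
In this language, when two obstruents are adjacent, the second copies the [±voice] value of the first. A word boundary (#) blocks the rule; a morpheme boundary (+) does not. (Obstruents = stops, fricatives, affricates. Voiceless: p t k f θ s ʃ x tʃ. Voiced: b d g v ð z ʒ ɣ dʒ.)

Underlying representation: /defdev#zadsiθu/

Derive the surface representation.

/d/ after /f/ (voiceless) → [t]
/s/ after /d/ (voiced) → [z]

[deftev#zadziθu]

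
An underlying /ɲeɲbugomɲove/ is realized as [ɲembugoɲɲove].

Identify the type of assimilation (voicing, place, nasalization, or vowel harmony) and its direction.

/ɲ/→[m] /m/→[ɲ].
Each target copies a feature from the following segment, so the direction is regressive.

place assimilation, regressive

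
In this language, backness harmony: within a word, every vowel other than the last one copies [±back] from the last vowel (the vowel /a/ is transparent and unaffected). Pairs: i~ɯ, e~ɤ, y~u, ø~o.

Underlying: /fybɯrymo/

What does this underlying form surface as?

/y/ harmonizes with /o/ ([+back]) → [u]
/y/ harmonizes with /o/ ([+back]) → [u]

[fubɯrumo]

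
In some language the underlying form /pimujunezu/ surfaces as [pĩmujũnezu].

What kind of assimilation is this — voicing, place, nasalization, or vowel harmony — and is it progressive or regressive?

nasalization, regressive

/i/→[ĩ] /u/→[ũ].
Each target copies a feature from the following segment, so the direction is regressive.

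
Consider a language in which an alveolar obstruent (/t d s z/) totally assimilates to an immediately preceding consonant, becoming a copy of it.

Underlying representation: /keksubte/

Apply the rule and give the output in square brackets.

[kekkubbe]

/s/ after /k/ → [k] (total assimilation)
/t/ after /b/ → [b] (total assimilation)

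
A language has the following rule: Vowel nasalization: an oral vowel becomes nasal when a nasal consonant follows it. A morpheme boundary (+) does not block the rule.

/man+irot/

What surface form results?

/a/ before nasal /n/ → [ã]

[mãn+irot]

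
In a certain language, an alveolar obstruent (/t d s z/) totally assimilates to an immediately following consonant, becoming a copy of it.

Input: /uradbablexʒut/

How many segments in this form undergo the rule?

/d/ before /b/ → [b] (total assimilation)
1 segment changes.

1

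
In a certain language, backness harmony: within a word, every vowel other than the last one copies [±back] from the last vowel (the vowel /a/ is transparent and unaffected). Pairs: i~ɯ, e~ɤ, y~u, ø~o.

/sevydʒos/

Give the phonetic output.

[sɤvudʒos]

/e/ harmonizes with /o/ ([+back]) → [ɤ]
/y/ harmonizes with /o/ ([+back]) → [u]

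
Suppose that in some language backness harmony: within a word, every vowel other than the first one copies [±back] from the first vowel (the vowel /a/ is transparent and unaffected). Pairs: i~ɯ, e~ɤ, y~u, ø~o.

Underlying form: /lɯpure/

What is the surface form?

/e/ harmonizes with /ɯ/ ([+back]) → [ɤ]

[lɯpurɤ]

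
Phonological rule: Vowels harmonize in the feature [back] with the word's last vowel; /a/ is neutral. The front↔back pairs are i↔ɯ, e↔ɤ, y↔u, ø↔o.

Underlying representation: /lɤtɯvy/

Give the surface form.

[letivy]

/ɤ/ harmonizes with /y/ ([-back]) → [e]
/ɯ/ harmonizes with /y/ ([-back]) → [i]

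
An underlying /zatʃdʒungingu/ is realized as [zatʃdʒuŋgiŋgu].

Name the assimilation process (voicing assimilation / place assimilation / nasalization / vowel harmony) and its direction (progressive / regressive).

place assimilation, regressive

/n/→[ŋ] /n/→[ŋ].
Each target copies a feature from the following segment, so the direction is regressive.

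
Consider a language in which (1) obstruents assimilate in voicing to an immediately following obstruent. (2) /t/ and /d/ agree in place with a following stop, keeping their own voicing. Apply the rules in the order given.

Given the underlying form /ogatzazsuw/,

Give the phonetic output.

Rule 1: /t/ before /z/ (voiced) → [d]
Rule 1: /z/ before /s/ (voiceless) → [s]
After rule 1: ogadzassuw
Rule 2: no segment meets the rule's conditions; no change.

[ogadzassuw]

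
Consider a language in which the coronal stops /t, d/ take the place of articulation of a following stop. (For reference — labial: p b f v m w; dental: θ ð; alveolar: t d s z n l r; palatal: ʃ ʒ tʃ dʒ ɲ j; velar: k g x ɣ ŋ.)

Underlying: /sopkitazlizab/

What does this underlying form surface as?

[sopkitazlizab]

no segment meets the rule's conditions; no change.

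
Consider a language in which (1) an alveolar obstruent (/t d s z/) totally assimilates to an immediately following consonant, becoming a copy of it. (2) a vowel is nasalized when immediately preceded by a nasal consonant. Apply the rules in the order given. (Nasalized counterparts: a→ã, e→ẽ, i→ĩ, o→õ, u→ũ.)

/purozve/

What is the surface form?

[purovve]

Rule 1: /z/ before /v/ → [v] (total assimilation)
After rule 1: purovve
Rule 2: no segment meets the rule's conditions; no change.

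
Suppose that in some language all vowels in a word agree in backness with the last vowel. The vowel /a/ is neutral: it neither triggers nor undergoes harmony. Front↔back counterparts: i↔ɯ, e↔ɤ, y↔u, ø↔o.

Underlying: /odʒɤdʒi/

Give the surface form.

/o/ harmonizes with /i/ ([-back]) → [ø]
/ɤ/ harmonizes with /i/ ([-back]) → [e]

[ødʒedʒi]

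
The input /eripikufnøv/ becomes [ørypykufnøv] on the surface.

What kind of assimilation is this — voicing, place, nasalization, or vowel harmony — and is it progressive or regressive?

vowel harmony, regressive

/e/→[ø] /i/→[y] /i/→[y].
Vowels agree with the last vowel, so the harmony is regressive.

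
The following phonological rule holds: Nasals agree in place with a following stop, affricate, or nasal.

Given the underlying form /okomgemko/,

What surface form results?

[okoŋgeŋko]

/m/ before /g/ (velar) → [ŋ]
/m/ before /k/ (velar) → [ŋ]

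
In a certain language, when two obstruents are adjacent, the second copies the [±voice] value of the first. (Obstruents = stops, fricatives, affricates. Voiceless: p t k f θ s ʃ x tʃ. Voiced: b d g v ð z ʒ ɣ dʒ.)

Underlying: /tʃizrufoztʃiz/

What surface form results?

[tʃizrufozdʒiz]

/tʃ/ after /z/ (voiced) → [dʒ]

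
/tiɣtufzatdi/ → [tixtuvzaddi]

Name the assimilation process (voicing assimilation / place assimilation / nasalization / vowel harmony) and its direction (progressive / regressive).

voicing assimilation, regressive

/ɣ/→[x] /f/→[v] /t/→[d].
Each target copies a feature from the following segment, so the direction is regressive.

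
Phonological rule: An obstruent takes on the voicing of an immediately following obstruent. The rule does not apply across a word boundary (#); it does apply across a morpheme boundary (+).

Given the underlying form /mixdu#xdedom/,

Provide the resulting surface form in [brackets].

/x/ before /d/ (voiced) → [ɣ]
/x/ before /d/ (voiced) → [ɣ]

[miɣdu#ɣdedom]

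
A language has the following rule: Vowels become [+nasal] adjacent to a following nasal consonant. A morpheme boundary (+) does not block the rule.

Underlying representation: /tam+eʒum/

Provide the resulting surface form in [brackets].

/a/ before nasal /m/ → [ã]
/u/ before nasal /m/ → [ũ]

[tãm+eʒũm]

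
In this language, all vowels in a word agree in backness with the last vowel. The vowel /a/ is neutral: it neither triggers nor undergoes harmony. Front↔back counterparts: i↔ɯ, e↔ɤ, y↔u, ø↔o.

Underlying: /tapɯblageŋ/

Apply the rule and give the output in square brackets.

[tapiblageŋ]

/ɯ/ harmonizes with /e/ ([-back]) → [i]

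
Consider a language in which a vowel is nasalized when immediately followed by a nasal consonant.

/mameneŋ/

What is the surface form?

[mãmẽnẽŋ]

/a/ before nasal /m/ → [ã]
/e/ before nasal /n/ → [ẽ]
/e/ before nasal /ŋ/ → [ẽ]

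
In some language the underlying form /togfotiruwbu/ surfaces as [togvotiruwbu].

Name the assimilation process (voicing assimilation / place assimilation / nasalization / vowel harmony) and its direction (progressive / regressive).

/f/→[v].
Each target copies a feature from the preceding segment, so the direction is progressive.

voicing assimilation, progressive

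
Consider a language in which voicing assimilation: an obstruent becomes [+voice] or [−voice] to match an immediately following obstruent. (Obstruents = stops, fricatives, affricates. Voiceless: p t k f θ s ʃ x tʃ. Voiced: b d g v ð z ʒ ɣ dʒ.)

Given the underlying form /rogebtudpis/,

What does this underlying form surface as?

[rogeptutpis]

/b/ before /t/ (voiceless) → [p]
/d/ before /p/ (voiceless) → [t]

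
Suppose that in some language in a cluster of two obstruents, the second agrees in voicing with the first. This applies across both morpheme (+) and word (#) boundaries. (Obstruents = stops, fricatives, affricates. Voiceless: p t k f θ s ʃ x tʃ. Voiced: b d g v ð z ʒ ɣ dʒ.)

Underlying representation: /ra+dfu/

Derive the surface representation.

/f/ after /d/ (voiced) → [v]

[ra+dvu]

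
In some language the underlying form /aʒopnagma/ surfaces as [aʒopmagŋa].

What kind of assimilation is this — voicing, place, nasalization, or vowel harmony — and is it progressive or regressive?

place assimilation, progressive

/n/→[m] /m/→[ŋ].
Each target copies a feature from the preceding segment, so the direction is progressive.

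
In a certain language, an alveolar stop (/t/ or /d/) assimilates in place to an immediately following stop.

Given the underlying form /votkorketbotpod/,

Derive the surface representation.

/t/ before /k/ (velar) → [k]
/t/ before /b/ (labial) → [p]
/t/ before /p/ (labial) → [p]

[vokkorkepboppod]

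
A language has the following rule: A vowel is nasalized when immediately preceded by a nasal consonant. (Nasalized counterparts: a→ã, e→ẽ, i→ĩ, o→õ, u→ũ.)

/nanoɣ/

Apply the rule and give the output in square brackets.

/a/ after nasal /n/ → [ã]
/o/ after nasal /n/ → [õ]

[nãnõɣ]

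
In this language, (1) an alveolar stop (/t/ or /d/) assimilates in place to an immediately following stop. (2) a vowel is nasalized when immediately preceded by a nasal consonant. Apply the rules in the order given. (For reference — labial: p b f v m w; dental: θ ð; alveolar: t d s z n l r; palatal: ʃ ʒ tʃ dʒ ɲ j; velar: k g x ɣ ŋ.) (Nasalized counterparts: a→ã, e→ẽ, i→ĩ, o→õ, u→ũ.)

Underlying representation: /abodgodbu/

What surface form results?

[aboggobbu]

Rule 1: /d/ before /g/ (velar) → [g]
Rule 1: /d/ before /b/ (labial) → [b]
After rule 1: aboggobbu
Rule 2: no segment meets the rule's conditions; no change.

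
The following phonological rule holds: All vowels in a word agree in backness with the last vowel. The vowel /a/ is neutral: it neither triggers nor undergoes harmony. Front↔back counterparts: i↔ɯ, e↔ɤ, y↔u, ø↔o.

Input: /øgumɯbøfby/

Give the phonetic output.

[øgymibøfby]

/u/ harmonizes with /y/ ([-back]) → [y]
/ɯ/ harmonizes with /y/ ([-back]) → [i]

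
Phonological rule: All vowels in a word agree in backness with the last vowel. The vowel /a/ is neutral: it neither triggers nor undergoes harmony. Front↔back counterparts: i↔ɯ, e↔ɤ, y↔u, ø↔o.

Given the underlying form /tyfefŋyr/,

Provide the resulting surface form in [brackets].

no segment meets the rule's conditions; no change.

[tyfefŋyr]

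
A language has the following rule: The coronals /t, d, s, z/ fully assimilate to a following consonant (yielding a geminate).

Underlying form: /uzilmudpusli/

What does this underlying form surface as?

/d/ before /p/ → [p] (total assimilation)
/s/ before /l/ → [l] (total assimilation)

[uzilmuppulli]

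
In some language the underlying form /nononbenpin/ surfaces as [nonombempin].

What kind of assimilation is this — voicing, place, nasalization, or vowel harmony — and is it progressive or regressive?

/n/→[m] /n/→[m].
Each target copies a feature from the following segment, so the direction is regressive.

place assimilation, regressive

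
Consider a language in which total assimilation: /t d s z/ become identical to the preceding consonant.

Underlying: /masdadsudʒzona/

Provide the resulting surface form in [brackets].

[massaddudʒdʒona]

/d/ after /s/ → [s] (total assimilation)
/s/ after /d/ → [d] (total assimilation)
/z/ after /dʒ/ → [dʒ] (total assimilation)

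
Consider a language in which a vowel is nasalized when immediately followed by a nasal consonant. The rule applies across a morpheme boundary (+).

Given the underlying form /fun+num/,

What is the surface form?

/u/ before nasal /n/ → [ũ]
/u/ before nasal /m/ → [ũ]

[fũn+nũm]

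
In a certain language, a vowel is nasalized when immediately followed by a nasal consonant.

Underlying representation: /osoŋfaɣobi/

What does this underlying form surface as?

/o/ before nasal /ŋ/ → [õ]

[osõŋfaɣobi]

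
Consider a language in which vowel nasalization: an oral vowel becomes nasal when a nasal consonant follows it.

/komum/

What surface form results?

[kõmũm]

/o/ before nasal /m/ → [õ]
/u/ before nasal /m/ → [ũ]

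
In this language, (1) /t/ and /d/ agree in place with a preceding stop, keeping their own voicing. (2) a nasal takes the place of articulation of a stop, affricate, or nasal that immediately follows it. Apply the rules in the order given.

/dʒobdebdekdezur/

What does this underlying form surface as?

[dʒobbebbekgezur]

Rule 1: /d/ after /b/ (labial) → [b]
Rule 1: /d/ after /b/ (labial) → [b]
Rule 1: /d/ after /k/ (velar) → [g]
After rule 1: dʒobbebbekgezur
Rule 2: no segment meets the rule's conditions; no change.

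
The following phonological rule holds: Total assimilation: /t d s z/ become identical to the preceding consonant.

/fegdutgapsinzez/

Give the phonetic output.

[feggutgappinnez]

/d/ after /g/ → [g] (total assimilation)
/s/ after /p/ → [p] (total assimilation)
/z/ after /n/ → [n] (total assimilation)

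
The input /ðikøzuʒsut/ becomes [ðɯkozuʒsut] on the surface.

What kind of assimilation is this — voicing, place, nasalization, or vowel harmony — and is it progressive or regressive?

/i/→[ɯ] /ø/→[o].
Vowels agree with the last vowel, so the harmony is regressive.

vowel harmony, regressive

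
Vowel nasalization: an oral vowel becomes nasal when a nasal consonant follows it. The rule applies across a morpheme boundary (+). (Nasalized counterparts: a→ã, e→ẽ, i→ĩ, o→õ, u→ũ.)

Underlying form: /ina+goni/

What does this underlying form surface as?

/i/ before nasal /n/ → [ĩ]
/o/ before nasal /n/ → [õ]

[ĩna+gõni]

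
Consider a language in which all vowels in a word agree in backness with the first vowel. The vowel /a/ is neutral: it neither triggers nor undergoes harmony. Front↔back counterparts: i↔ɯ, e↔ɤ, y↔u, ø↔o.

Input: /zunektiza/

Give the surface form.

/e/ harmonizes with /u/ ([+back]) → [ɤ]
/i/ harmonizes with /u/ ([+back]) → [ɯ]

[zunɤktɯza]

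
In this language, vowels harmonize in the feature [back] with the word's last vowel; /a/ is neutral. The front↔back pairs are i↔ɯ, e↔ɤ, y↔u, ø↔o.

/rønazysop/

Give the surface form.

/ø/ harmonizes with /o/ ([+back]) → [o]
/y/ harmonizes with /o/ ([+back]) → [u]

[ronazusop]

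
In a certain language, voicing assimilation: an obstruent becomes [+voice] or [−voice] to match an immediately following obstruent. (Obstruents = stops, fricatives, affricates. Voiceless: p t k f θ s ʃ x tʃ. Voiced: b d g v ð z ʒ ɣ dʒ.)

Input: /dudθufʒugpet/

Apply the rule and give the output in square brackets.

[dutθuvʒukpet]

/d/ before /θ/ (voiceless) → [t]
/f/ before /ʒ/ (voiced) → [v]
/g/ before /p/ (voiceless) → [k]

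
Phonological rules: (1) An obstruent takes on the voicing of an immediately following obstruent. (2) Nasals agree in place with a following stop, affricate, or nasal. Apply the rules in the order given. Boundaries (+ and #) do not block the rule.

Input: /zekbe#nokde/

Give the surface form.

Rule 1: /k/ before /b/ (voiced) → [g]
Rule 1: /k/ before /d/ (voiced) → [g]
After rule 1: zegbe#nogde
Rule 2: no segment meets the rule's conditions; no change.

[zegbe#nogde]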